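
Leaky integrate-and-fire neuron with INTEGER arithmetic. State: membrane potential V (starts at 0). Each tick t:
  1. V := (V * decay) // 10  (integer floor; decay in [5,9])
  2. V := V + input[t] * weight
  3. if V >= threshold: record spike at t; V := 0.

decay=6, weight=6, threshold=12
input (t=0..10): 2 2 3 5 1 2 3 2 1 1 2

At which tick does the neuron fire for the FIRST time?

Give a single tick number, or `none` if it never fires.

Answer: 0

Derivation:
t=0: input=2 -> V=0 FIRE
t=1: input=2 -> V=0 FIRE
t=2: input=3 -> V=0 FIRE
t=3: input=5 -> V=0 FIRE
t=4: input=1 -> V=6
t=5: input=2 -> V=0 FIRE
t=6: input=3 -> V=0 FIRE
t=7: input=2 -> V=0 FIRE
t=8: input=1 -> V=6
t=9: input=1 -> V=9
t=10: input=2 -> V=0 FIRE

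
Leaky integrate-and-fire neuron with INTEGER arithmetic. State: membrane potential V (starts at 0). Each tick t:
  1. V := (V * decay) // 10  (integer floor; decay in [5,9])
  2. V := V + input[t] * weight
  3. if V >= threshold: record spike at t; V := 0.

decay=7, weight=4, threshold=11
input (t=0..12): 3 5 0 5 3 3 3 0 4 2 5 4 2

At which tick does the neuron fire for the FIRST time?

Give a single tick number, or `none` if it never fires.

t=0: input=3 -> V=0 FIRE
t=1: input=5 -> V=0 FIRE
t=2: input=0 -> V=0
t=3: input=5 -> V=0 FIRE
t=4: input=3 -> V=0 FIRE
t=5: input=3 -> V=0 FIRE
t=6: input=3 -> V=0 FIRE
t=7: input=0 -> V=0
t=8: input=4 -> V=0 FIRE
t=9: input=2 -> V=8
t=10: input=5 -> V=0 FIRE
t=11: input=4 -> V=0 FIRE
t=12: input=2 -> V=8

Answer: 0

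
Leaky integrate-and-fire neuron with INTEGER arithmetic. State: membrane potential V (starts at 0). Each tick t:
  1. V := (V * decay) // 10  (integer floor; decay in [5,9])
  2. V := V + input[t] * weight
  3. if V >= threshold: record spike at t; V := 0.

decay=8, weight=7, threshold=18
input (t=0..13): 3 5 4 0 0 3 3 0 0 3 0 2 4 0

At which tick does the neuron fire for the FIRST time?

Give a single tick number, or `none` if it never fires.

Answer: 0

Derivation:
t=0: input=3 -> V=0 FIRE
t=1: input=5 -> V=0 FIRE
t=2: input=4 -> V=0 FIRE
t=3: input=0 -> V=0
t=4: input=0 -> V=0
t=5: input=3 -> V=0 FIRE
t=6: input=3 -> V=0 FIRE
t=7: input=0 -> V=0
t=8: input=0 -> V=0
t=9: input=3 -> V=0 FIRE
t=10: input=0 -> V=0
t=11: input=2 -> V=14
t=12: input=4 -> V=0 FIRE
t=13: input=0 -> V=0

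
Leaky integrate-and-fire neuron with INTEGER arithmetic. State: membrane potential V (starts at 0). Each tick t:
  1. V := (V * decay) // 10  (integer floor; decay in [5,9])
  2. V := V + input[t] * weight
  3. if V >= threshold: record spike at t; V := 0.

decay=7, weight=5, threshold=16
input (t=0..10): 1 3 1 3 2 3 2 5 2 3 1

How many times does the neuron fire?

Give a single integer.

t=0: input=1 -> V=5
t=1: input=3 -> V=0 FIRE
t=2: input=1 -> V=5
t=3: input=3 -> V=0 FIRE
t=4: input=2 -> V=10
t=5: input=3 -> V=0 FIRE
t=6: input=2 -> V=10
t=7: input=5 -> V=0 FIRE
t=8: input=2 -> V=10
t=9: input=3 -> V=0 FIRE
t=10: input=1 -> V=5

Answer: 5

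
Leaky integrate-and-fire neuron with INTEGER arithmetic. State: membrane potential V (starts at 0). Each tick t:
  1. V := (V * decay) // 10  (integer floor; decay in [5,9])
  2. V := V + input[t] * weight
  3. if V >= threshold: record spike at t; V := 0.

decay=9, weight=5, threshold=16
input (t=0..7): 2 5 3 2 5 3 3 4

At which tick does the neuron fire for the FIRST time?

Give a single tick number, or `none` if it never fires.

t=0: input=2 -> V=10
t=1: input=5 -> V=0 FIRE
t=2: input=3 -> V=15
t=3: input=2 -> V=0 FIRE
t=4: input=5 -> V=0 FIRE
t=5: input=3 -> V=15
t=6: input=3 -> V=0 FIRE
t=7: input=4 -> V=0 FIRE

Answer: 1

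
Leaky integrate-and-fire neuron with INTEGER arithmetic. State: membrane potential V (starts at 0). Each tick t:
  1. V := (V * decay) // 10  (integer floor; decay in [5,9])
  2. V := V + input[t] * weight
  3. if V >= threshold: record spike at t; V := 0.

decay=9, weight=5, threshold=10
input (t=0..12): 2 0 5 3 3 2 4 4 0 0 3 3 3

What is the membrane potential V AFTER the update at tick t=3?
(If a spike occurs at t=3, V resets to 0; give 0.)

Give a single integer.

Answer: 0

Derivation:
t=0: input=2 -> V=0 FIRE
t=1: input=0 -> V=0
t=2: input=5 -> V=0 FIRE
t=3: input=3 -> V=0 FIRE
t=4: input=3 -> V=0 FIRE
t=5: input=2 -> V=0 FIRE
t=6: input=4 -> V=0 FIRE
t=7: input=4 -> V=0 FIRE
t=8: input=0 -> V=0
t=9: input=0 -> V=0
t=10: input=3 -> V=0 FIRE
t=11: input=3 -> V=0 FIRE
t=12: input=3 -> V=0 FIRE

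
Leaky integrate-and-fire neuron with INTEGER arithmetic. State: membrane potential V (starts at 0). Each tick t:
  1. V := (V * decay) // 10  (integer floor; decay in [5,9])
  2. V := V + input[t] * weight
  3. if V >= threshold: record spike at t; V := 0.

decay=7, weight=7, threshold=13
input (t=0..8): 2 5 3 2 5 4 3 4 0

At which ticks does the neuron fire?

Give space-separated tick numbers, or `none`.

Answer: 0 1 2 3 4 5 6 7

Derivation:
t=0: input=2 -> V=0 FIRE
t=1: input=5 -> V=0 FIRE
t=2: input=3 -> V=0 FIRE
t=3: input=2 -> V=0 FIRE
t=4: input=5 -> V=0 FIRE
t=5: input=4 -> V=0 FIRE
t=6: input=3 -> V=0 FIRE
t=7: input=4 -> V=0 FIRE
t=8: input=0 -> V=0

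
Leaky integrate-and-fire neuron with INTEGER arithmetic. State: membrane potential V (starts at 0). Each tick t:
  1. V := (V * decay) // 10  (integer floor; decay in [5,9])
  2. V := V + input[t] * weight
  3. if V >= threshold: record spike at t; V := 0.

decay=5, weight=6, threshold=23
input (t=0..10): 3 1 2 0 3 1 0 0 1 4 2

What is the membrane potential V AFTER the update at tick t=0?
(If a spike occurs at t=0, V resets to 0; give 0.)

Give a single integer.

Answer: 18

Derivation:
t=0: input=3 -> V=18
t=1: input=1 -> V=15
t=2: input=2 -> V=19
t=3: input=0 -> V=9
t=4: input=3 -> V=22
t=5: input=1 -> V=17
t=6: input=0 -> V=8
t=7: input=0 -> V=4
t=8: input=1 -> V=8
t=9: input=4 -> V=0 FIRE
t=10: input=2 -> V=12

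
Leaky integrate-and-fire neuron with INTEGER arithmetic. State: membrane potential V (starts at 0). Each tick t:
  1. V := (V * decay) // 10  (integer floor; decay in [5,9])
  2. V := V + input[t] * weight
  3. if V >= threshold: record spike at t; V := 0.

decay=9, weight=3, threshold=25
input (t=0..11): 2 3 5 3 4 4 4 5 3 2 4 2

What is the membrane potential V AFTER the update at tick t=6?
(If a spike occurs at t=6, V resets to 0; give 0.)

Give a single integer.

Answer: 12

Derivation:
t=0: input=2 -> V=6
t=1: input=3 -> V=14
t=2: input=5 -> V=0 FIRE
t=3: input=3 -> V=9
t=4: input=4 -> V=20
t=5: input=4 -> V=0 FIRE
t=6: input=4 -> V=12
t=7: input=5 -> V=0 FIRE
t=8: input=3 -> V=9
t=9: input=2 -> V=14
t=10: input=4 -> V=24
t=11: input=2 -> V=0 FIRE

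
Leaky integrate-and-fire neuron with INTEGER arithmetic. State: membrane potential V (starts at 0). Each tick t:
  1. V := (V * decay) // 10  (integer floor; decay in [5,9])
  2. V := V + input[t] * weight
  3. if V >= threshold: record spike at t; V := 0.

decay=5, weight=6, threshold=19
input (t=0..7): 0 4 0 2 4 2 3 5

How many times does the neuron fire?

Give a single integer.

Answer: 4

Derivation:
t=0: input=0 -> V=0
t=1: input=4 -> V=0 FIRE
t=2: input=0 -> V=0
t=3: input=2 -> V=12
t=4: input=4 -> V=0 FIRE
t=5: input=2 -> V=12
t=6: input=3 -> V=0 FIRE
t=7: input=5 -> V=0 FIRE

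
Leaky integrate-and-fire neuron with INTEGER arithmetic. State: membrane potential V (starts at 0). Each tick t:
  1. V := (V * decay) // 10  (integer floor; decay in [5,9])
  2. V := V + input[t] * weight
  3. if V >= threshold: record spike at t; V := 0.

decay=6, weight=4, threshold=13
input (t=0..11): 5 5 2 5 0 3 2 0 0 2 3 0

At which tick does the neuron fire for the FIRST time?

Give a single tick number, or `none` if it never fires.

t=0: input=5 -> V=0 FIRE
t=1: input=5 -> V=0 FIRE
t=2: input=2 -> V=8
t=3: input=5 -> V=0 FIRE
t=4: input=0 -> V=0
t=5: input=3 -> V=12
t=6: input=2 -> V=0 FIRE
t=7: input=0 -> V=0
t=8: input=0 -> V=0
t=9: input=2 -> V=8
t=10: input=3 -> V=0 FIRE
t=11: input=0 -> V=0

Answer: 0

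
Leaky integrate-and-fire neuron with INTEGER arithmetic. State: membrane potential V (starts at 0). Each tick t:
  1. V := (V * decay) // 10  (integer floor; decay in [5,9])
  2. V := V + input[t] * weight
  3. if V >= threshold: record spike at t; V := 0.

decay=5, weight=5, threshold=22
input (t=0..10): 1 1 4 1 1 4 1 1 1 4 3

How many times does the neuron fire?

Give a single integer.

t=0: input=1 -> V=5
t=1: input=1 -> V=7
t=2: input=4 -> V=0 FIRE
t=3: input=1 -> V=5
t=4: input=1 -> V=7
t=5: input=4 -> V=0 FIRE
t=6: input=1 -> V=5
t=7: input=1 -> V=7
t=8: input=1 -> V=8
t=9: input=4 -> V=0 FIRE
t=10: input=3 -> V=15

Answer: 3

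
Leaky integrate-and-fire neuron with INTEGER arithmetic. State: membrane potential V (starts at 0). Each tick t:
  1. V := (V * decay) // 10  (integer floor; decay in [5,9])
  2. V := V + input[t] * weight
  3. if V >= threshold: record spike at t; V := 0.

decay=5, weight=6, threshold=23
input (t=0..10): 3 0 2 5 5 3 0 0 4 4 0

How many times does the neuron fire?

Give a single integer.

Answer: 4

Derivation:
t=0: input=3 -> V=18
t=1: input=0 -> V=9
t=2: input=2 -> V=16
t=3: input=5 -> V=0 FIRE
t=4: input=5 -> V=0 FIRE
t=5: input=3 -> V=18
t=6: input=0 -> V=9
t=7: input=0 -> V=4
t=8: input=4 -> V=0 FIRE
t=9: input=4 -> V=0 FIRE
t=10: input=0 -> V=0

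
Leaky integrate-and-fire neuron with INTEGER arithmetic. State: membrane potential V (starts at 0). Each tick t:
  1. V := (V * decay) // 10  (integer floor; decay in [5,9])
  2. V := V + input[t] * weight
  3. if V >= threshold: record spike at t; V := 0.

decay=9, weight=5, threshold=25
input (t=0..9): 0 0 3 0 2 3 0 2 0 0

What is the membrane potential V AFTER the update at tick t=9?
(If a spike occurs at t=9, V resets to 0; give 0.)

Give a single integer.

Answer: 8

Derivation:
t=0: input=0 -> V=0
t=1: input=0 -> V=0
t=2: input=3 -> V=15
t=3: input=0 -> V=13
t=4: input=2 -> V=21
t=5: input=3 -> V=0 FIRE
t=6: input=0 -> V=0
t=7: input=2 -> V=10
t=8: input=0 -> V=9
t=9: input=0 -> V=8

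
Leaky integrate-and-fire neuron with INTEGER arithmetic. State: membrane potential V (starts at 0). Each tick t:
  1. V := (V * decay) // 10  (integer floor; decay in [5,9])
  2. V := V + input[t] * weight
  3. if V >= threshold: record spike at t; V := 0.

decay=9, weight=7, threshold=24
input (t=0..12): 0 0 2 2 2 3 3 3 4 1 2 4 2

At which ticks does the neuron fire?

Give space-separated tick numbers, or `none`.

Answer: 3 5 7 8 11

Derivation:
t=0: input=0 -> V=0
t=1: input=0 -> V=0
t=2: input=2 -> V=14
t=3: input=2 -> V=0 FIRE
t=4: input=2 -> V=14
t=5: input=3 -> V=0 FIRE
t=6: input=3 -> V=21
t=7: input=3 -> V=0 FIRE
t=8: input=4 -> V=0 FIRE
t=9: input=1 -> V=7
t=10: input=2 -> V=20
t=11: input=4 -> V=0 FIRE
t=12: input=2 -> V=14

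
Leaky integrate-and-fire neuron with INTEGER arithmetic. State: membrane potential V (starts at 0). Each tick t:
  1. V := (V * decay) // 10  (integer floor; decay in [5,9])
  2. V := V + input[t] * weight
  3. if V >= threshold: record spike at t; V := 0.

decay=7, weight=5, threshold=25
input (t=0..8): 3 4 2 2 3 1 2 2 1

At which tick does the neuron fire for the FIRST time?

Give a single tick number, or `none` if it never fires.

Answer: 1

Derivation:
t=0: input=3 -> V=15
t=1: input=4 -> V=0 FIRE
t=2: input=2 -> V=10
t=3: input=2 -> V=17
t=4: input=3 -> V=0 FIRE
t=5: input=1 -> V=5
t=6: input=2 -> V=13
t=7: input=2 -> V=19
t=8: input=1 -> V=18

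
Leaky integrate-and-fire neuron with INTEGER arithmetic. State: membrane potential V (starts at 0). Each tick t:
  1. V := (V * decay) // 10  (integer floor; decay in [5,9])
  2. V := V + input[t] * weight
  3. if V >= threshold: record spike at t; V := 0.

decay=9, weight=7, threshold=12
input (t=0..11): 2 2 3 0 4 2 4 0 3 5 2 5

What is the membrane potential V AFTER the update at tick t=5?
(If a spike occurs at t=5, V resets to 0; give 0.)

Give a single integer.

t=0: input=2 -> V=0 FIRE
t=1: input=2 -> V=0 FIRE
t=2: input=3 -> V=0 FIRE
t=3: input=0 -> V=0
t=4: input=4 -> V=0 FIRE
t=5: input=2 -> V=0 FIRE
t=6: input=4 -> V=0 FIRE
t=7: input=0 -> V=0
t=8: input=3 -> V=0 FIRE
t=9: input=5 -> V=0 FIRE
t=10: input=2 -> V=0 FIRE
t=11: input=5 -> V=0 FIRE

Answer: 0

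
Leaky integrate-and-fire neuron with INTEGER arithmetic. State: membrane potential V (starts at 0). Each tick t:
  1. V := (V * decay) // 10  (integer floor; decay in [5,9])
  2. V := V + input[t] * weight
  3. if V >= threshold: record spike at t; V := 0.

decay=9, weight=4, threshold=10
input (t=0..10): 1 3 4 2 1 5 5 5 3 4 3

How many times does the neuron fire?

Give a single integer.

t=0: input=1 -> V=4
t=1: input=3 -> V=0 FIRE
t=2: input=4 -> V=0 FIRE
t=3: input=2 -> V=8
t=4: input=1 -> V=0 FIRE
t=5: input=5 -> V=0 FIRE
t=6: input=5 -> V=0 FIRE
t=7: input=5 -> V=0 FIRE
t=8: input=3 -> V=0 FIRE
t=9: input=4 -> V=0 FIRE
t=10: input=3 -> V=0 FIRE

Answer: 9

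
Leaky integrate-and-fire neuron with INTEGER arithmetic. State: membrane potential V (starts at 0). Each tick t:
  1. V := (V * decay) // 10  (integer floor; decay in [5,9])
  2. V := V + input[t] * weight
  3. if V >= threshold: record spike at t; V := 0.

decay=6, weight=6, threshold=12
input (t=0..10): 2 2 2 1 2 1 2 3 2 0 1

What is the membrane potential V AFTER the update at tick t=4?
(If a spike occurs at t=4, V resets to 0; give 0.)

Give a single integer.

Answer: 0

Derivation:
t=0: input=2 -> V=0 FIRE
t=1: input=2 -> V=0 FIRE
t=2: input=2 -> V=0 FIRE
t=3: input=1 -> V=6
t=4: input=2 -> V=0 FIRE
t=5: input=1 -> V=6
t=6: input=2 -> V=0 FIRE
t=7: input=3 -> V=0 FIRE
t=8: input=2 -> V=0 FIRE
t=9: input=0 -> V=0
t=10: input=1 -> V=6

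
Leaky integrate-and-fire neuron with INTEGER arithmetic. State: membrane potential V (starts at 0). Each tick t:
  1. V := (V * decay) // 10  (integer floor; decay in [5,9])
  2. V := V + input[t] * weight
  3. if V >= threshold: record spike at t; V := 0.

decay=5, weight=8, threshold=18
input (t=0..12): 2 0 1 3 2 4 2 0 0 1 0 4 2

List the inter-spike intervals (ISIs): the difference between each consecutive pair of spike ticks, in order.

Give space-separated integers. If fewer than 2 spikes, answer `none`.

Answer: 2 6

Derivation:
t=0: input=2 -> V=16
t=1: input=0 -> V=8
t=2: input=1 -> V=12
t=3: input=3 -> V=0 FIRE
t=4: input=2 -> V=16
t=5: input=4 -> V=0 FIRE
t=6: input=2 -> V=16
t=7: input=0 -> V=8
t=8: input=0 -> V=4
t=9: input=1 -> V=10
t=10: input=0 -> V=5
t=11: input=4 -> V=0 FIRE
t=12: input=2 -> V=16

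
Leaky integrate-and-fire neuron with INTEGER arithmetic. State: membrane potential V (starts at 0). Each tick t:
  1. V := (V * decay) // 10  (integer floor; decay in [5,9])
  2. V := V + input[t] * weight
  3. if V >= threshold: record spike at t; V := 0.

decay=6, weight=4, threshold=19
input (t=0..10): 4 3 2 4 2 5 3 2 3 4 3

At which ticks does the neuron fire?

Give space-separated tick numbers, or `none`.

Answer: 1 3 5 8 10

Derivation:
t=0: input=4 -> V=16
t=1: input=3 -> V=0 FIRE
t=2: input=2 -> V=8
t=3: input=4 -> V=0 FIRE
t=4: input=2 -> V=8
t=5: input=5 -> V=0 FIRE
t=6: input=3 -> V=12
t=7: input=2 -> V=15
t=8: input=3 -> V=0 FIRE
t=9: input=4 -> V=16
t=10: input=3 -> V=0 FIRE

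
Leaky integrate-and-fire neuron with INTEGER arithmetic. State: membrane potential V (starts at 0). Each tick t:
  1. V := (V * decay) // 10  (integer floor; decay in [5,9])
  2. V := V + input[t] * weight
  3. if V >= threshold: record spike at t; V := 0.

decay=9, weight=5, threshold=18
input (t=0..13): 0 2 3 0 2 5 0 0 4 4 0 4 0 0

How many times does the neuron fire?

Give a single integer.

Answer: 5

Derivation:
t=0: input=0 -> V=0
t=1: input=2 -> V=10
t=2: input=3 -> V=0 FIRE
t=3: input=0 -> V=0
t=4: input=2 -> V=10
t=5: input=5 -> V=0 FIRE
t=6: input=0 -> V=0
t=7: input=0 -> V=0
t=8: input=4 -> V=0 FIRE
t=9: input=4 -> V=0 FIRE
t=10: input=0 -> V=0
t=11: input=4 -> V=0 FIRE
t=12: input=0 -> V=0
t=13: input=0 -> V=0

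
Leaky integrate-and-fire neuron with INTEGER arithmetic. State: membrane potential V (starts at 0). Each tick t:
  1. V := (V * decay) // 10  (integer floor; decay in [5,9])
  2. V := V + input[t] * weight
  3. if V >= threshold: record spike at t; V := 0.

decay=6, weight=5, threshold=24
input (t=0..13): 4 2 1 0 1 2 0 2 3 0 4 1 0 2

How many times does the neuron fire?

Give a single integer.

Answer: 1

Derivation:
t=0: input=4 -> V=20
t=1: input=2 -> V=22
t=2: input=1 -> V=18
t=3: input=0 -> V=10
t=4: input=1 -> V=11
t=5: input=2 -> V=16
t=6: input=0 -> V=9
t=7: input=2 -> V=15
t=8: input=3 -> V=0 FIRE
t=9: input=0 -> V=0
t=10: input=4 -> V=20
t=11: input=1 -> V=17
t=12: input=0 -> V=10
t=13: input=2 -> V=16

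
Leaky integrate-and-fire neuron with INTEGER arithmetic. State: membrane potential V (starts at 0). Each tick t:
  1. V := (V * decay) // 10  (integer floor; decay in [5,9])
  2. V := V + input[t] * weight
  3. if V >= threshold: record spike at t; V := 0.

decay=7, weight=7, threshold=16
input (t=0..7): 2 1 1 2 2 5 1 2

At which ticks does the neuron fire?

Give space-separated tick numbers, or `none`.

Answer: 1 3 5 7

Derivation:
t=0: input=2 -> V=14
t=1: input=1 -> V=0 FIRE
t=2: input=1 -> V=7
t=3: input=2 -> V=0 FIRE
t=4: input=2 -> V=14
t=5: input=5 -> V=0 FIRE
t=6: input=1 -> V=7
t=7: input=2 -> V=0 FIRE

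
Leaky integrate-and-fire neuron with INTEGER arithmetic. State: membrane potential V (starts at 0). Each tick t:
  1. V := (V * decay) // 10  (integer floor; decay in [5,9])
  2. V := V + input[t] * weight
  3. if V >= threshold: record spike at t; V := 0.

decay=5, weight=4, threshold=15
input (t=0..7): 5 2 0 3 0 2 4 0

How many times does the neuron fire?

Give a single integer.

t=0: input=5 -> V=0 FIRE
t=1: input=2 -> V=8
t=2: input=0 -> V=4
t=3: input=3 -> V=14
t=4: input=0 -> V=7
t=5: input=2 -> V=11
t=6: input=4 -> V=0 FIRE
t=7: input=0 -> V=0

Answer: 2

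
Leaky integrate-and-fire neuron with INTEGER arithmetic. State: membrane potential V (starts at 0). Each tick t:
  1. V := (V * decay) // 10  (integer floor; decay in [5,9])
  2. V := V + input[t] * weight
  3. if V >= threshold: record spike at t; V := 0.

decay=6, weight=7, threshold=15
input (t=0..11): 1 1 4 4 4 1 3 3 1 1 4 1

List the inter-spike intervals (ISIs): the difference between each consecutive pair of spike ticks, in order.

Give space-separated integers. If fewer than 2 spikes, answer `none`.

t=0: input=1 -> V=7
t=1: input=1 -> V=11
t=2: input=4 -> V=0 FIRE
t=3: input=4 -> V=0 FIRE
t=4: input=4 -> V=0 FIRE
t=5: input=1 -> V=7
t=6: input=3 -> V=0 FIRE
t=7: input=3 -> V=0 FIRE
t=8: input=1 -> V=7
t=9: input=1 -> V=11
t=10: input=4 -> V=0 FIRE
t=11: input=1 -> V=7

Answer: 1 1 2 1 3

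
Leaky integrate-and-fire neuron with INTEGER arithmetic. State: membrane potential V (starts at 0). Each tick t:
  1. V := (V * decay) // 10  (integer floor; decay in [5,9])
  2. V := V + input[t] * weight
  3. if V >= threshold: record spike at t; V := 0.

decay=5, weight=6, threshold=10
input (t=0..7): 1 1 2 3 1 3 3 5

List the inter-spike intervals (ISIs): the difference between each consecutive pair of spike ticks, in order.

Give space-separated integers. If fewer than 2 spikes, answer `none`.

Answer: 1 2 1 1

Derivation:
t=0: input=1 -> V=6
t=1: input=1 -> V=9
t=2: input=2 -> V=0 FIRE
t=3: input=3 -> V=0 FIRE
t=4: input=1 -> V=6
t=5: input=3 -> V=0 FIRE
t=6: input=3 -> V=0 FIRE
t=7: input=5 -> V=0 FIRE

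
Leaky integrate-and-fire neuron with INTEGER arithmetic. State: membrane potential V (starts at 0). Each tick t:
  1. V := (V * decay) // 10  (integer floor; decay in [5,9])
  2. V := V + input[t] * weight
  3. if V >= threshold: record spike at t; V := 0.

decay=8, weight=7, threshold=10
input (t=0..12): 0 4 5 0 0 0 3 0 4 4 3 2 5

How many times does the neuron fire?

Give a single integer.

t=0: input=0 -> V=0
t=1: input=4 -> V=0 FIRE
t=2: input=5 -> V=0 FIRE
t=3: input=0 -> V=0
t=4: input=0 -> V=0
t=5: input=0 -> V=0
t=6: input=3 -> V=0 FIRE
t=7: input=0 -> V=0
t=8: input=4 -> V=0 FIRE
t=9: input=4 -> V=0 FIRE
t=10: input=3 -> V=0 FIRE
t=11: input=2 -> V=0 FIRE
t=12: input=5 -> V=0 FIRE

Answer: 8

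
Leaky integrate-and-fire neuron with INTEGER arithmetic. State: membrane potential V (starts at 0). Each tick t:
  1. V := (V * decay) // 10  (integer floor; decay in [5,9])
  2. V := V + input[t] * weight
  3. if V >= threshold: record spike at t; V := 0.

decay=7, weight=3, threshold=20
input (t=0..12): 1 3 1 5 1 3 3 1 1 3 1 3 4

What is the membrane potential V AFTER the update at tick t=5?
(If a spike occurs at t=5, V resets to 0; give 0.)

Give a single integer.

t=0: input=1 -> V=3
t=1: input=3 -> V=11
t=2: input=1 -> V=10
t=3: input=5 -> V=0 FIRE
t=4: input=1 -> V=3
t=5: input=3 -> V=11
t=6: input=3 -> V=16
t=7: input=1 -> V=14
t=8: input=1 -> V=12
t=9: input=3 -> V=17
t=10: input=1 -> V=14
t=11: input=3 -> V=18
t=12: input=4 -> V=0 FIRE

Answer: 11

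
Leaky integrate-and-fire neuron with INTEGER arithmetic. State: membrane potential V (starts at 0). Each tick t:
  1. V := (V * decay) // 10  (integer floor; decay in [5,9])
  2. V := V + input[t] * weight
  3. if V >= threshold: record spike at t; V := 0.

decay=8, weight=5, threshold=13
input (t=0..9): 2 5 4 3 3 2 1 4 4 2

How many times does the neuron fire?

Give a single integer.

t=0: input=2 -> V=10
t=1: input=5 -> V=0 FIRE
t=2: input=4 -> V=0 FIRE
t=3: input=3 -> V=0 FIRE
t=4: input=3 -> V=0 FIRE
t=5: input=2 -> V=10
t=6: input=1 -> V=0 FIRE
t=7: input=4 -> V=0 FIRE
t=8: input=4 -> V=0 FIRE
t=9: input=2 -> V=10

Answer: 7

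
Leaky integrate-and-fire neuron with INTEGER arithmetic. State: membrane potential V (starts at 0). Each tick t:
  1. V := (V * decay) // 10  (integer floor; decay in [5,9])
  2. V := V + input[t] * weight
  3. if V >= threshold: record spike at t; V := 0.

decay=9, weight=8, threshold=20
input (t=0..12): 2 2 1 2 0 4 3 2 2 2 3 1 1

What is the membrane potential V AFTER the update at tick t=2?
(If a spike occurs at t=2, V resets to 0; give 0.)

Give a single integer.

t=0: input=2 -> V=16
t=1: input=2 -> V=0 FIRE
t=2: input=1 -> V=8
t=3: input=2 -> V=0 FIRE
t=4: input=0 -> V=0
t=5: input=4 -> V=0 FIRE
t=6: input=3 -> V=0 FIRE
t=7: input=2 -> V=16
t=8: input=2 -> V=0 FIRE
t=9: input=2 -> V=16
t=10: input=3 -> V=0 FIRE
t=11: input=1 -> V=8
t=12: input=1 -> V=15

Answer: 8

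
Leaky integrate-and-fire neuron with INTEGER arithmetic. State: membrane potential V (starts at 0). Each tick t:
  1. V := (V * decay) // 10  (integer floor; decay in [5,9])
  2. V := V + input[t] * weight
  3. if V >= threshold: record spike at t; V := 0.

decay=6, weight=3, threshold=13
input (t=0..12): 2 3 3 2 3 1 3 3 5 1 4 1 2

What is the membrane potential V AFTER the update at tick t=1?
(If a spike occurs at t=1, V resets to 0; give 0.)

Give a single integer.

t=0: input=2 -> V=6
t=1: input=3 -> V=12
t=2: input=3 -> V=0 FIRE
t=3: input=2 -> V=6
t=4: input=3 -> V=12
t=5: input=1 -> V=10
t=6: input=3 -> V=0 FIRE
t=7: input=3 -> V=9
t=8: input=5 -> V=0 FIRE
t=9: input=1 -> V=3
t=10: input=4 -> V=0 FIRE
t=11: input=1 -> V=3
t=12: input=2 -> V=7

Answer: 12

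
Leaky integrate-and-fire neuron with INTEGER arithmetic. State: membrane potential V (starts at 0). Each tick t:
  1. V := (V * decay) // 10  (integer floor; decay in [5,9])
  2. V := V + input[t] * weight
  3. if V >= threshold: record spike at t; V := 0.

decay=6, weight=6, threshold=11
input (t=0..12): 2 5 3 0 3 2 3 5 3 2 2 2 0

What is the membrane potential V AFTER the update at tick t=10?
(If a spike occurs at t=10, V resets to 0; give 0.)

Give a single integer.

t=0: input=2 -> V=0 FIRE
t=1: input=5 -> V=0 FIRE
t=2: input=3 -> V=0 FIRE
t=3: input=0 -> V=0
t=4: input=3 -> V=0 FIRE
t=5: input=2 -> V=0 FIRE
t=6: input=3 -> V=0 FIRE
t=7: input=5 -> V=0 FIRE
t=8: input=3 -> V=0 FIRE
t=9: input=2 -> V=0 FIRE
t=10: input=2 -> V=0 FIRE
t=11: input=2 -> V=0 FIRE
t=12: input=0 -> V=0

Answer: 0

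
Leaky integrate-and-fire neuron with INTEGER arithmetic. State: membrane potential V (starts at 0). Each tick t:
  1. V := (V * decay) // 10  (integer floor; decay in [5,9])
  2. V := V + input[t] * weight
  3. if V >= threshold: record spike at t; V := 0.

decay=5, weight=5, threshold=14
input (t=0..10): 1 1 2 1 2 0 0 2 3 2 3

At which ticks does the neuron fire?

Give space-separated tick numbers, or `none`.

Answer: 4 8 10

Derivation:
t=0: input=1 -> V=5
t=1: input=1 -> V=7
t=2: input=2 -> V=13
t=3: input=1 -> V=11
t=4: input=2 -> V=0 FIRE
t=5: input=0 -> V=0
t=6: input=0 -> V=0
t=7: input=2 -> V=10
t=8: input=3 -> V=0 FIRE
t=9: input=2 -> V=10
t=10: input=3 -> V=0 FIRE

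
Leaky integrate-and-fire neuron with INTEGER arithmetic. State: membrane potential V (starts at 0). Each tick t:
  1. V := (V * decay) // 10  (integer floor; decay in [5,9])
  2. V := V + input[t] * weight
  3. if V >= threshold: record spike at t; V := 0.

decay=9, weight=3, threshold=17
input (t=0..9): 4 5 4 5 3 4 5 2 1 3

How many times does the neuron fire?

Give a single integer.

t=0: input=4 -> V=12
t=1: input=5 -> V=0 FIRE
t=2: input=4 -> V=12
t=3: input=5 -> V=0 FIRE
t=4: input=3 -> V=9
t=5: input=4 -> V=0 FIRE
t=6: input=5 -> V=15
t=7: input=2 -> V=0 FIRE
t=8: input=1 -> V=3
t=9: input=3 -> V=11

Answer: 4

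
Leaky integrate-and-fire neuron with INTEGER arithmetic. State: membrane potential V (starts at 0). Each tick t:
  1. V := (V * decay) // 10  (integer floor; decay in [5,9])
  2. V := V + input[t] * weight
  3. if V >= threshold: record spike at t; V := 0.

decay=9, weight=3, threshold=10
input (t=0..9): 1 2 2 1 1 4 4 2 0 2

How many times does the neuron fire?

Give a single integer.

Answer: 4

Derivation:
t=0: input=1 -> V=3
t=1: input=2 -> V=8
t=2: input=2 -> V=0 FIRE
t=3: input=1 -> V=3
t=4: input=1 -> V=5
t=5: input=4 -> V=0 FIRE
t=6: input=4 -> V=0 FIRE
t=7: input=2 -> V=6
t=8: input=0 -> V=5
t=9: input=2 -> V=0 FIRE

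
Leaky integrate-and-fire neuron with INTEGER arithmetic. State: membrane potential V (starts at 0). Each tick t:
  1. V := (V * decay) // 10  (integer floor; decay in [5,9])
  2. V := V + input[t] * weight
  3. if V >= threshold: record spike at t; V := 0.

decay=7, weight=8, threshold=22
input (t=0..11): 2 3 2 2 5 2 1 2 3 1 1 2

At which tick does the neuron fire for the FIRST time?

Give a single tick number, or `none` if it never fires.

Answer: 1

Derivation:
t=0: input=2 -> V=16
t=1: input=3 -> V=0 FIRE
t=2: input=2 -> V=16
t=3: input=2 -> V=0 FIRE
t=4: input=5 -> V=0 FIRE
t=5: input=2 -> V=16
t=6: input=1 -> V=19
t=7: input=2 -> V=0 FIRE
t=8: input=3 -> V=0 FIRE
t=9: input=1 -> V=8
t=10: input=1 -> V=13
t=11: input=2 -> V=0 FIRE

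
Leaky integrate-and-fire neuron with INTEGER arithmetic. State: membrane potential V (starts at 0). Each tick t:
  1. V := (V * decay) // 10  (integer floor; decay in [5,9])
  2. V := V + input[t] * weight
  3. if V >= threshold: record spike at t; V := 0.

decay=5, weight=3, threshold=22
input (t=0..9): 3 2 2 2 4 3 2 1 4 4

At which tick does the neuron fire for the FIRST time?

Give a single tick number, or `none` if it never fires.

Answer: none

Derivation:
t=0: input=3 -> V=9
t=1: input=2 -> V=10
t=2: input=2 -> V=11
t=3: input=2 -> V=11
t=4: input=4 -> V=17
t=5: input=3 -> V=17
t=6: input=2 -> V=14
t=7: input=1 -> V=10
t=8: input=4 -> V=17
t=9: input=4 -> V=20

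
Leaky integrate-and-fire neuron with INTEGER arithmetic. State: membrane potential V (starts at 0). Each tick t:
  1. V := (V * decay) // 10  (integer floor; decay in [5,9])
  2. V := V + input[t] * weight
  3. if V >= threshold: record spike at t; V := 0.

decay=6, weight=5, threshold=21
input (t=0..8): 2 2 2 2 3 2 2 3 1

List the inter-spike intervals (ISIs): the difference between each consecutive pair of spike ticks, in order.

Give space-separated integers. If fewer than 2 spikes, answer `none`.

Answer: 3

Derivation:
t=0: input=2 -> V=10
t=1: input=2 -> V=16
t=2: input=2 -> V=19
t=3: input=2 -> V=0 FIRE
t=4: input=3 -> V=15
t=5: input=2 -> V=19
t=6: input=2 -> V=0 FIRE
t=7: input=3 -> V=15
t=8: input=1 -> V=14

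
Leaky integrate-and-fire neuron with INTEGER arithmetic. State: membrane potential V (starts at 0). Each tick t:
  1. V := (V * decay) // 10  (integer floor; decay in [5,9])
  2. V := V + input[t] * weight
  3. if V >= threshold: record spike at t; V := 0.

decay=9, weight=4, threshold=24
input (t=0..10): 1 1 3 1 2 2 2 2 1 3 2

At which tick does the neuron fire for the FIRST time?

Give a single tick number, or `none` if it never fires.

t=0: input=1 -> V=4
t=1: input=1 -> V=7
t=2: input=3 -> V=18
t=3: input=1 -> V=20
t=4: input=2 -> V=0 FIRE
t=5: input=2 -> V=8
t=6: input=2 -> V=15
t=7: input=2 -> V=21
t=8: input=1 -> V=22
t=9: input=3 -> V=0 FIRE
t=10: input=2 -> V=8

Answer: 4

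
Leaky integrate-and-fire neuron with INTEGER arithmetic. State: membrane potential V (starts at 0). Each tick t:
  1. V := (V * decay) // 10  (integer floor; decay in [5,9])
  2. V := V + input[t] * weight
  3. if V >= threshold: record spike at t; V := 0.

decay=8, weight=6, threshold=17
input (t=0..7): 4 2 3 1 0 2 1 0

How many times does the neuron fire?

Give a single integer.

t=0: input=4 -> V=0 FIRE
t=1: input=2 -> V=12
t=2: input=3 -> V=0 FIRE
t=3: input=1 -> V=6
t=4: input=0 -> V=4
t=5: input=2 -> V=15
t=6: input=1 -> V=0 FIRE
t=7: input=0 -> V=0

Answer: 3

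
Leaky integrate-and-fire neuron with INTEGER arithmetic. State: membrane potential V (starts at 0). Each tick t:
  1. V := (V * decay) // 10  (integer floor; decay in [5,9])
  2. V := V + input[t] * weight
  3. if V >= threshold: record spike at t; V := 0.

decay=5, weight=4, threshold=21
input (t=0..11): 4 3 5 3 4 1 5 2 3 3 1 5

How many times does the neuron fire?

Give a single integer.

Answer: 4

Derivation:
t=0: input=4 -> V=16
t=1: input=3 -> V=20
t=2: input=5 -> V=0 FIRE
t=3: input=3 -> V=12
t=4: input=4 -> V=0 FIRE
t=5: input=1 -> V=4
t=6: input=5 -> V=0 FIRE
t=7: input=2 -> V=8
t=8: input=3 -> V=16
t=9: input=3 -> V=20
t=10: input=1 -> V=14
t=11: input=5 -> V=0 FIRE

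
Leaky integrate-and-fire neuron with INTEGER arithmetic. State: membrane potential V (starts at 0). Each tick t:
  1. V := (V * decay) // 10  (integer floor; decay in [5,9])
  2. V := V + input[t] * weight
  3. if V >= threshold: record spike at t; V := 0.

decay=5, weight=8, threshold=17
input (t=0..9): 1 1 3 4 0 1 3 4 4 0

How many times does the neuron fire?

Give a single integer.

Answer: 5

Derivation:
t=0: input=1 -> V=8
t=1: input=1 -> V=12
t=2: input=3 -> V=0 FIRE
t=3: input=4 -> V=0 FIRE
t=4: input=0 -> V=0
t=5: input=1 -> V=8
t=6: input=3 -> V=0 FIRE
t=7: input=4 -> V=0 FIRE
t=8: input=4 -> V=0 FIRE
t=9: input=0 -> V=0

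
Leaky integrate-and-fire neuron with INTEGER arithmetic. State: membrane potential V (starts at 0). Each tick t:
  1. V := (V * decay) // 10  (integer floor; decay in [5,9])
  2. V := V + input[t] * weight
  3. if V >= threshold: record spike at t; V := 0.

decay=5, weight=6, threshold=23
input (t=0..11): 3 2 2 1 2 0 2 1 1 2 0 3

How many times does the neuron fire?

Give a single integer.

t=0: input=3 -> V=18
t=1: input=2 -> V=21
t=2: input=2 -> V=22
t=3: input=1 -> V=17
t=4: input=2 -> V=20
t=5: input=0 -> V=10
t=6: input=2 -> V=17
t=7: input=1 -> V=14
t=8: input=1 -> V=13
t=9: input=2 -> V=18
t=10: input=0 -> V=9
t=11: input=3 -> V=22

Answer: 0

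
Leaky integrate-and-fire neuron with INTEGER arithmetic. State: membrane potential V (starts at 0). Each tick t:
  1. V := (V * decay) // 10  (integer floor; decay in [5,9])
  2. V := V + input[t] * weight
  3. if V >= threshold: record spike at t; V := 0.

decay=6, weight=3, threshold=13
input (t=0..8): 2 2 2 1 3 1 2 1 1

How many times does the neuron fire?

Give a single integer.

Answer: 1

Derivation:
t=0: input=2 -> V=6
t=1: input=2 -> V=9
t=2: input=2 -> V=11
t=3: input=1 -> V=9
t=4: input=3 -> V=0 FIRE
t=5: input=1 -> V=3
t=6: input=2 -> V=7
t=7: input=1 -> V=7
t=8: input=1 -> V=7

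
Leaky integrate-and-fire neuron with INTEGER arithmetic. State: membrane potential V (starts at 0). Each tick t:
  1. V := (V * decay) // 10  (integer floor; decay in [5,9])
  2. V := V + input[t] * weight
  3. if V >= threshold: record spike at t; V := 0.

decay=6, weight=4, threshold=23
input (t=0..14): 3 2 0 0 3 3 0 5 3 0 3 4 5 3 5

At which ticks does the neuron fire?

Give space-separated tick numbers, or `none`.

t=0: input=3 -> V=12
t=1: input=2 -> V=15
t=2: input=0 -> V=9
t=3: input=0 -> V=5
t=4: input=3 -> V=15
t=5: input=3 -> V=21
t=6: input=0 -> V=12
t=7: input=5 -> V=0 FIRE
t=8: input=3 -> V=12
t=9: input=0 -> V=7
t=10: input=3 -> V=16
t=11: input=4 -> V=0 FIRE
t=12: input=5 -> V=20
t=13: input=3 -> V=0 FIRE
t=14: input=5 -> V=20

Answer: 7 11 13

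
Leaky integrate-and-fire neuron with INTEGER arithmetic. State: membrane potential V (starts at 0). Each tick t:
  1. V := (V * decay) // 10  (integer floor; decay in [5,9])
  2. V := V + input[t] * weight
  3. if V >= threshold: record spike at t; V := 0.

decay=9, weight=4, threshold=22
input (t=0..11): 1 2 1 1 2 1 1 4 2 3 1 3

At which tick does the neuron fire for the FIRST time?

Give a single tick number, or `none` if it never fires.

Answer: 5

Derivation:
t=0: input=1 -> V=4
t=1: input=2 -> V=11
t=2: input=1 -> V=13
t=3: input=1 -> V=15
t=4: input=2 -> V=21
t=5: input=1 -> V=0 FIRE
t=6: input=1 -> V=4
t=7: input=4 -> V=19
t=8: input=2 -> V=0 FIRE
t=9: input=3 -> V=12
t=10: input=1 -> V=14
t=11: input=3 -> V=0 FIRE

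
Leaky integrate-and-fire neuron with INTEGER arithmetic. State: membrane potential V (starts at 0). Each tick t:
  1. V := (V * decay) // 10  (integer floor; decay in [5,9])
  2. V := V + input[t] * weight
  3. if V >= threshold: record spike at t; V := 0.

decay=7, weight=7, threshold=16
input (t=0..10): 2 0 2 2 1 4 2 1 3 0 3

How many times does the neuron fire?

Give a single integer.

t=0: input=2 -> V=14
t=1: input=0 -> V=9
t=2: input=2 -> V=0 FIRE
t=3: input=2 -> V=14
t=4: input=1 -> V=0 FIRE
t=5: input=4 -> V=0 FIRE
t=6: input=2 -> V=14
t=7: input=1 -> V=0 FIRE
t=8: input=3 -> V=0 FIRE
t=9: input=0 -> V=0
t=10: input=3 -> V=0 FIRE

Answer: 6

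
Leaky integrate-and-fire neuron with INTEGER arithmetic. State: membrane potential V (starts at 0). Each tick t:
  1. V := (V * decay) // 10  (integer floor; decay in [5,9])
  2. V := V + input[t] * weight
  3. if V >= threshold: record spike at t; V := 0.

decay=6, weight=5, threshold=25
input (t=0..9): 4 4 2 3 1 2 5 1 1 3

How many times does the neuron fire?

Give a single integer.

t=0: input=4 -> V=20
t=1: input=4 -> V=0 FIRE
t=2: input=2 -> V=10
t=3: input=3 -> V=21
t=4: input=1 -> V=17
t=5: input=2 -> V=20
t=6: input=5 -> V=0 FIRE
t=7: input=1 -> V=5
t=8: input=1 -> V=8
t=9: input=3 -> V=19

Answer: 2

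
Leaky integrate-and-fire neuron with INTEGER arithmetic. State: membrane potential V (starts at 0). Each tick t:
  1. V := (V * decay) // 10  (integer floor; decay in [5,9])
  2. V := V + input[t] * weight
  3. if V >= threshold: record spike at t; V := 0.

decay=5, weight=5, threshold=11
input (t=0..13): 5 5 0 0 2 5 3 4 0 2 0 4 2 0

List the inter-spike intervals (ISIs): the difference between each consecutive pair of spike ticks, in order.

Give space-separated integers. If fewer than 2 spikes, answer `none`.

Answer: 1 4 1 1 4

Derivation:
t=0: input=5 -> V=0 FIRE
t=1: input=5 -> V=0 FIRE
t=2: input=0 -> V=0
t=3: input=0 -> V=0
t=4: input=2 -> V=10
t=5: input=5 -> V=0 FIRE
t=6: input=3 -> V=0 FIRE
t=7: input=4 -> V=0 FIRE
t=8: input=0 -> V=0
t=9: input=2 -> V=10
t=10: input=0 -> V=5
t=11: input=4 -> V=0 FIRE
t=12: input=2 -> V=10
t=13: input=0 -> V=5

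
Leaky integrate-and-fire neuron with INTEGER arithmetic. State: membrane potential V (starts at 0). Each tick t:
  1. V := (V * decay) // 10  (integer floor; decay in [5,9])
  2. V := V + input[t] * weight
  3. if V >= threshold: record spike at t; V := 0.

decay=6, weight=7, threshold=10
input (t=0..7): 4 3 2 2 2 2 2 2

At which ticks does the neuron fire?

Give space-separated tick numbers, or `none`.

t=0: input=4 -> V=0 FIRE
t=1: input=3 -> V=0 FIRE
t=2: input=2 -> V=0 FIRE
t=3: input=2 -> V=0 FIRE
t=4: input=2 -> V=0 FIRE
t=5: input=2 -> V=0 FIRE
t=6: input=2 -> V=0 FIRE
t=7: input=2 -> V=0 FIRE

Answer: 0 1 2 3 4 5 6 7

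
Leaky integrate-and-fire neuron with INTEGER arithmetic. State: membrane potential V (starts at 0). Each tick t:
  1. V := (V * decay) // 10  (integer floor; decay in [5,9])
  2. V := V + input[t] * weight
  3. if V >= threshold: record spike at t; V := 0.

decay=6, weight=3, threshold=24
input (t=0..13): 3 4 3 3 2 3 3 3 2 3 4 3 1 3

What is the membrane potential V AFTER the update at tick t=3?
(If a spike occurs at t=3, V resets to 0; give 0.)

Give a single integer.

Answer: 20

Derivation:
t=0: input=3 -> V=9
t=1: input=4 -> V=17
t=2: input=3 -> V=19
t=3: input=3 -> V=20
t=4: input=2 -> V=18
t=5: input=3 -> V=19
t=6: input=3 -> V=20
t=7: input=3 -> V=21
t=8: input=2 -> V=18
t=9: input=3 -> V=19
t=10: input=4 -> V=23
t=11: input=3 -> V=22
t=12: input=1 -> V=16
t=13: input=3 -> V=18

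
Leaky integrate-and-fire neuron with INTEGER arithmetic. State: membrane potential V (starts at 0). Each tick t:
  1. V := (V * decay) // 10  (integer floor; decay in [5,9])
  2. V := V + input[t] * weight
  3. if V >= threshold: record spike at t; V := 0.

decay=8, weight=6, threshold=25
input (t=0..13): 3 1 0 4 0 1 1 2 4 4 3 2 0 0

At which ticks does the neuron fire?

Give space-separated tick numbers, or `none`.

Answer: 3 8 10

Derivation:
t=0: input=3 -> V=18
t=1: input=1 -> V=20
t=2: input=0 -> V=16
t=3: input=4 -> V=0 FIRE
t=4: input=0 -> V=0
t=5: input=1 -> V=6
t=6: input=1 -> V=10
t=7: input=2 -> V=20
t=8: input=4 -> V=0 FIRE
t=9: input=4 -> V=24
t=10: input=3 -> V=0 FIRE
t=11: input=2 -> V=12
t=12: input=0 -> V=9
t=13: input=0 -> V=7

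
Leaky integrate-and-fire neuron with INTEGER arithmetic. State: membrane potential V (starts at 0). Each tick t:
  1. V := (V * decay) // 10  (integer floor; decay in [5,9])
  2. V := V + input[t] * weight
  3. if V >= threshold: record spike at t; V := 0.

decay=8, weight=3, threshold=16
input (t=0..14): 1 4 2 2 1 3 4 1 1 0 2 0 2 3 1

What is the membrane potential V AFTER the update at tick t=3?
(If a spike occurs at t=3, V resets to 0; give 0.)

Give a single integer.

Answer: 6

Derivation:
t=0: input=1 -> V=3
t=1: input=4 -> V=14
t=2: input=2 -> V=0 FIRE
t=3: input=2 -> V=6
t=4: input=1 -> V=7
t=5: input=3 -> V=14
t=6: input=4 -> V=0 FIRE
t=7: input=1 -> V=3
t=8: input=1 -> V=5
t=9: input=0 -> V=4
t=10: input=2 -> V=9
t=11: input=0 -> V=7
t=12: input=2 -> V=11
t=13: input=3 -> V=0 FIRE
t=14: input=1 -> V=3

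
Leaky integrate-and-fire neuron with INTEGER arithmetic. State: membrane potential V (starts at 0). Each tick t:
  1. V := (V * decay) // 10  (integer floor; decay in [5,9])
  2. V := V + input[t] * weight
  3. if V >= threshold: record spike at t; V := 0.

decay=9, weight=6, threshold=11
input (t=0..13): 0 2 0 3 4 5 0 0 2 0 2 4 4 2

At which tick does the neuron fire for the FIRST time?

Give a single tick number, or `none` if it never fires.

Answer: 1

Derivation:
t=0: input=0 -> V=0
t=1: input=2 -> V=0 FIRE
t=2: input=0 -> V=0
t=3: input=3 -> V=0 FIRE
t=4: input=4 -> V=0 FIRE
t=5: input=5 -> V=0 FIRE
t=6: input=0 -> V=0
t=7: input=0 -> V=0
t=8: input=2 -> V=0 FIRE
t=9: input=0 -> V=0
t=10: input=2 -> V=0 FIRE
t=11: input=4 -> V=0 FIRE
t=12: input=4 -> V=0 FIRE
t=13: input=2 -> V=0 FIRE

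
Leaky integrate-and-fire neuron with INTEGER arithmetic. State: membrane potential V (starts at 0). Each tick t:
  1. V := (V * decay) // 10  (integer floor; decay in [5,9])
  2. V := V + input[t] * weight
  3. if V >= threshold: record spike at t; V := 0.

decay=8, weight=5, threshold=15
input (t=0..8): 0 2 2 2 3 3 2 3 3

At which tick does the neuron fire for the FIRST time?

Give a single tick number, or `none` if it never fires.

Answer: 2

Derivation:
t=0: input=0 -> V=0
t=1: input=2 -> V=10
t=2: input=2 -> V=0 FIRE
t=3: input=2 -> V=10
t=4: input=3 -> V=0 FIRE
t=5: input=3 -> V=0 FIRE
t=6: input=2 -> V=10
t=7: input=3 -> V=0 FIRE
t=8: input=3 -> V=0 FIRE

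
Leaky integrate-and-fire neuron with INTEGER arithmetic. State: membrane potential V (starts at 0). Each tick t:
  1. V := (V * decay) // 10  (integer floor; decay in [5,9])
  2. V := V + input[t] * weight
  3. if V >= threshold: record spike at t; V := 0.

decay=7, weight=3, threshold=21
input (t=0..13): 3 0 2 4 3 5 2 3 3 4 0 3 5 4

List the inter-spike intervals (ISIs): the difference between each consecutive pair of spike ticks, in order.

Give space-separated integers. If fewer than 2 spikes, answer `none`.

Answer: 4 4

Derivation:
t=0: input=3 -> V=9
t=1: input=0 -> V=6
t=2: input=2 -> V=10
t=3: input=4 -> V=19
t=4: input=3 -> V=0 FIRE
t=5: input=5 -> V=15
t=6: input=2 -> V=16
t=7: input=3 -> V=20
t=8: input=3 -> V=0 FIRE
t=9: input=4 -> V=12
t=10: input=0 -> V=8
t=11: input=3 -> V=14
t=12: input=5 -> V=0 FIRE
t=13: input=4 -> V=12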